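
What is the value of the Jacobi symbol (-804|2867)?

(-804|2867)
  = (2063|2867)    [-804 ≡ 2063 mod 2867]
  = -(2867|2063)    [QR: both ≡ 3 mod 4, sign flips]
  = -(804|2063)    [2867 ≡ 804 mod 2063]
  = -(201|2063)    [2063 ≡ 7 mod 8 ⇒ (2|2063)^2 = +1]
  = -(2063|201)    [QR: 201 ≡ 1 mod 4, sign kept]
  = -(53|201)    [2063 ≡ 53 mod 201]
  = -(201|53)    [QR: 53 ≡ 1 mod 4, sign kept]
  = -(42|53)    [201 ≡ 42 mod 53]
  = (21|53)    [53 ≡ 5 mod 8 ⇒ (2|53) = -1]
  = (53|21)    [QR: 21 ≡ 1 mod 4, sign kept]
  = (11|21)    [53 ≡ 11 mod 21]
  = (21|11)    [QR: 21 ≡ 1 mod 4, sign kept]
  = (10|11)    [21 ≡ 10 mod 11]
  = -(5|11)    [11 ≡ 3 mod 8 ⇒ (2|11) = -1]
  = -(11|5)    [QR: 5 ≡ 1 mod 4, sign kept]
  = -(1|5)    [11 ≡ 1 mod 5]
  = -1    [(1|5) = 1]

-1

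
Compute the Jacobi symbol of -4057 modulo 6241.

1

(-4057/6241)
  = (4057/6241)    [6241 ≡ 1 mod 4 ⇒ (-1/6241) = +1]
  = (6241/4057)    [QR: 4057 ≡ 1 mod 4, sign kept]
  = (2184/4057)    [6241 ≡ 2184 mod 4057]
  = (273/4057)    [4057 ≡ 1 mod 8 ⇒ (2/4057)^3 = +1]
  = (4057/273)    [QR: 273 ≡ 1 mod 4, sign kept]
  = (235/273)    [4057 ≡ 235 mod 273]
  = (273/235)    [QR: 273 ≡ 1 mod 4, sign kept]
  = (38/235)    [273 ≡ 38 mod 235]
  = -(19/235)    [235 ≡ 3 mod 8 ⇒ (2/235) = -1]
  = (235/19)    [QR: both ≡ 3 mod 4, sign flips]
  = (7/19)    [235 ≡ 7 mod 19]
  = -(19/7)    [QR: both ≡ 3 mod 4, sign flips]
  = -(5/7)    [19 ≡ 5 mod 7]
  = -(7/5)    [QR: 5 ≡ 1 mod 4, sign kept]
  = -(2/5)    [7 ≡ 2 mod 5]
  = (1/5)    [5 ≡ 5 mod 8 ⇒ (2/5) = -1]
  = 1    [(1/5) = 1]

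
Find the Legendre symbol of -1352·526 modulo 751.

By multiplicativity, (-1352·526|751) = (-1352|751)·(526|751).
First factor (-1352|751):
(-1352|751)
  = -(1352|751)    [751 ≡ 3 mod 4 ⇒ (-1|751) = -1]
  = -(601|751)    [1352 ≡ 601 mod 751]
  = -(751|601)    [QR: 601 ≡ 1 mod 4, sign kept]
  = -(150|601)    [751 ≡ 150 mod 601]
  = -(75|601)    [601 ≡ 1 mod 8 ⇒ (2|601) = +1]
  = -(601|75)    [QR: 601 ≡ 1 mod 4, sign kept]
  = -(1|75)    [601 ≡ 1 mod 75]
  = -1    [(1|75) = 1]
Second factor (526|751):
(526|751)
  = (263|751)    [751 ≡ 7 mod 8 ⇒ (2|751) = +1]
  = -(751|263)    [QR: both ≡ 3 mod 4, sign flips]
  = -(225|263)    [751 ≡ 225 mod 263]
  = -(263|225)    [QR: 225 ≡ 1 mod 4, sign kept]
  = -(38|225)    [263 ≡ 38 mod 225]
  = -(19|225)    [225 ≡ 1 mod 8 ⇒ (2|225) = +1]
  = -(225|19)    [QR: 225 ≡ 1 mod 4, sign kept]
  = -(16|19)    [225 ≡ 16 mod 19]
  = -(1|19)    [19 ≡ 3 mod 8 ⇒ (2|19)^4 = +1]
  = -1    [(1|19) = 1]
Product: (-1)·(-1) = 1.

1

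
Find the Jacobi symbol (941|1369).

941 ≡ 1 (mod 4), so quadratic reciprocity gives (941|1369) = (1369|941). Reduce: 1369 ≡ 428 (mod 941). Now have (428|941).
Factor out 2: 428 = 2^2·107. Since 941 ≡ 5 (mod 8), (2|941) = -1, and (2|941)^2 = +1. Now have (107|941).
941 ≡ 1 (mod 4), so quadratic reciprocity gives (107|941) = (941|107). Reduce: 941 ≡ 85 (mod 107). Now have (85|107).
85 ≡ 1 (mod 4), so quadratic reciprocity gives (85|107) = (107|85). Reduce: 107 ≡ 22 (mod 85). Now have (22|85).
Factor out 2: 22 = 2·11. Since 85 ≡ 5 (mod 8), (2|85) = -1. Now have -(11|85).
85 ≡ 1 (mod 4), so quadratic reciprocity gives (11|85) = (85|11). Reduce: 85 ≡ 8 (mod 11). Now have -(8|11).
Factor out 2: 8 = 2^3. Since 11 ≡ 3 (mod 8), (2|11) = -1, and (2|11)^3 = -1. Now have (1|11).
(1|11) = 1. Collecting the sign factors: 1.

1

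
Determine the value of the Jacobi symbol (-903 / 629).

(-903 / 629)
  = (355 / 629)    [-903 ≡ 355 mod 629]
  = (629 / 355)    [QR: 629 ≡ 1 mod 4, sign kept]
  = (274 / 355)    [629 ≡ 274 mod 355]
  = -(137 / 355)    [355 ≡ 3 mod 8 ⇒ (2 / 355) = -1]
  = -(355 / 137)    [QR: 137 ≡ 1 mod 4, sign kept]
  = -(81 / 137)    [355 ≡ 81 mod 137]
  = -(137 / 81)    [QR: 81 ≡ 1 mod 4, sign kept]
  = -(56 / 81)    [137 ≡ 56 mod 81]
  = -(7 / 81)    [81 ≡ 1 mod 8 ⇒ (2 / 81)^3 = +1]
  = -(81 / 7)    [QR: 81 ≡ 1 mod 4, sign kept]
  = -(4 / 7)    [81 ≡ 4 mod 7]
  = -(1 / 7)    [7 ≡ 7 mod 8 ⇒ (2 / 7)^2 = +1]
  = -1    [(1 / 7) = 1]

-1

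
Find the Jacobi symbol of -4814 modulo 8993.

(-4814 / 8993)
  = (4814 / 8993)    [8993 ≡ 1 mod 4 ⇒ (-1 / 8993) = +1]
  = (2407 / 8993)    [8993 ≡ 1 mod 8 ⇒ (2 / 8993) = +1]
  = (8993 / 2407)    [QR: 8993 ≡ 1 mod 4, sign kept]
  = (1772 / 2407)    [8993 ≡ 1772 mod 2407]
  = (443 / 2407)    [2407 ≡ 7 mod 8 ⇒ (2 / 2407)^2 = +1]
  = -(2407 / 443)    [QR: both ≡ 3 mod 4, sign flips]
  = -(192 / 443)    [2407 ≡ 192 mod 443]
  = -(3 / 443)    [443 ≡ 3 mod 8 ⇒ (2 / 443)^6 = +1]
  = (443 / 3)    [QR: both ≡ 3 mod 4, sign flips]
  = (2 / 3)    [443 ≡ 2 mod 3]
  = -(1 / 3)    [3 ≡ 3 mod 8 ⇒ (2 / 3) = -1]
  = -1    [(1 / 3) = 1]

-1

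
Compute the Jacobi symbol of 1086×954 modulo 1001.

By multiplicativity, (1086·954|1001) = (1086|1001)·(954|1001).
First factor (1086|1001):
(1086|1001)
  = (85|1001)    [1086 ≡ 85 mod 1001]
  = (1001|85)    [QR: 85 ≡ 1 mod 4, sign kept]
  = (66|85)    [1001 ≡ 66 mod 85]
  = -(33|85)    [85 ≡ 5 mod 8 ⇒ (2|85) = -1]
  = -(85|33)    [QR: 33 ≡ 1 mod 4, sign kept]
  = -(19|33)    [85 ≡ 19 mod 33]
  = -(33|19)    [QR: 33 ≡ 1 mod 4, sign kept]
  = -(14|19)    [33 ≡ 14 mod 19]
  = (7|19)    [19 ≡ 3 mod 8 ⇒ (2|19) = -1]
  = -(19|7)    [QR: both ≡ 3 mod 4, sign flips]
  = -(5|7)    [19 ≡ 5 mod 7]
  = -(7|5)    [QR: 5 ≡ 1 mod 4, sign kept]
  = -(2|5)    [7 ≡ 2 mod 5]
  = (1|5)    [5 ≡ 5 mod 8 ⇒ (2|5) = -1]
  = 1    [(1|5) = 1]
Second factor (954|1001):
(954|1001)
  = (477|1001)    [1001 ≡ 1 mod 8 ⇒ (2|1001) = +1]
  = (1001|477)    [QR: 477 ≡ 1 mod 4, sign kept]
  = (47|477)    [1001 ≡ 47 mod 477]
  = (477|47)    [QR: 477 ≡ 1 mod 4, sign kept]
  = (7|47)    [477 ≡ 7 mod 47]
  = -(47|7)    [QR: both ≡ 3 mod 4, sign flips]
  = -(5|7)    [47 ≡ 5 mod 7]
  = -(7|5)    [QR: 5 ≡ 1 mod 4, sign kept]
  = -(2|5)    [7 ≡ 2 mod 5]
  = (1|5)    [5 ≡ 5 mod 8 ⇒ (2|5) = -1]
  = 1    [(1|5) = 1]
Product: (1)·(1) = 1.

1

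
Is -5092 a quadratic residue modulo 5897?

yes

(-5092|5897)
  = (5092|5897)    [5897 ≡ 1 mod 4 ⇒ (-1|5897) = +1]
  = (1273|5897)    [5897 ≡ 1 mod 8 ⇒ (2|5897)^2 = +1]
  = (5897|1273)    [QR: 1273 ≡ 1 mod 4, sign kept]
  = (805|1273)    [5897 ≡ 805 mod 1273]
  = (1273|805)    [QR: 805 ≡ 1 mod 4, sign kept]
  = (468|805)    [1273 ≡ 468 mod 805]
  = (117|805)    [805 ≡ 5 mod 8 ⇒ (2|805)^2 = +1]
  = (805|117)    [QR: 117 ≡ 1 mod 4, sign kept]
  = (103|117)    [805 ≡ 103 mod 117]
  = (117|103)    [QR: 117 ≡ 1 mod 4, sign kept]
  = (14|103)    [117 ≡ 14 mod 103]
  = (7|103)    [103 ≡ 7 mod 8 ⇒ (2|103) = +1]
  = -(103|7)    [QR: both ≡ 3 mod 4, sign flips]
  = -(5|7)    [103 ≡ 5 mod 7]
  = -(7|5)    [QR: 5 ≡ 1 mod 4, sign kept]
  = -(2|5)    [7 ≡ 2 mod 5]
  = (1|5)    [5 ≡ 5 mod 8 ⇒ (2|5) = -1]
  = 1    [(1|5) = 1]
(-5092|5897) = 1, and 5897 is prime, so -5092 is a quadratic residue mod 5897.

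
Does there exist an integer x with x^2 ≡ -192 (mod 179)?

no

(-192|179)
  = (166|179)    [-192 ≡ 166 mod 179]
  = -(83|179)    [179 ≡ 3 mod 8 ⇒ (2|179) = -1]
  = (179|83)    [QR: both ≡ 3 mod 4, sign flips]
  = (13|83)    [179 ≡ 13 mod 83]
  = (83|13)    [QR: 13 ≡ 1 mod 4, sign kept]
  = (5|13)    [83 ≡ 5 mod 13]
  = (13|5)    [QR: 5 ≡ 1 mod 4, sign kept]
  = (3|5)    [13 ≡ 3 mod 5]
  = (5|3)    [QR: 5 ≡ 1 mod 4, sign kept]
  = (2|3)    [5 ≡ 2 mod 3]
  = -(1|3)    [3 ≡ 3 mod 8 ⇒ (2|3) = -1]
  = -1    [(1|3) = 1]
The Legendre symbol is -1, so x^2 ≡ -192 (mod 179) has no solution.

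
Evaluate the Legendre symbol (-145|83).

1

(-145|83)
  = (21|83)    [-145 ≡ 21 mod 83]
  = (83|21)    [QR: 21 ≡ 1 mod 4, sign kept]
  = (20|21)    [83 ≡ 20 mod 21]
  = (5|21)    [21 ≡ 5 mod 8 ⇒ (2|21)^2 = +1]
  = (21|5)    [QR: 5 ≡ 1 mod 4, sign kept]
  = (1|5)    [21 ≡ 1 mod 5]
  = 1    [(1|5) = 1]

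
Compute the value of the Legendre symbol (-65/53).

Pull out -1: (-65/53) = (-1/53)·(65/53). Since 53 ≡ 1 (mod 4), (-1/53) = +1. Now have (65/53).
Reduce the numerator: 65 ≡ 12 (mod 53), so (65/53) = (12/53).
Factor out 2: 12 = 2^2·3. Since 53 ≡ 5 (mod 8), (2/53) = -1, and (2/53)^2 = +1. Now have (3/53).
53 ≡ 1 (mod 4), so quadratic reciprocity gives (3/53) = (53/3). Reduce: 53 ≡ 2 (mod 3). Now have (2/3).
Factor out 2: 2 = 2. Since 3 ≡ 3 (mod 8), (2/3) = -1. Now have -(1/3).
(1/3) = 1. Collecting the sign factors: -1.

-1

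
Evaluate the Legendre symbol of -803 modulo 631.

-1

Reduce the numerator: -803 ≡ 459 (mod 631), so (-803 / 631) = (459 / 631).
Both 459 ≡ 3 and 631 ≡ 3 (mod 4), so reciprocity gives (459 / 631) = -(631 / 459). Reduce: 631 ≡ 172 (mod 459). Now have -(172 / 459).
Factor out 2: 172 = 2^2·43. Since 459 ≡ 3 (mod 8), (2 / 459) = -1, and (2 / 459)^2 = +1. Now have -(43 / 459).
Both 43 ≡ 3 and 459 ≡ 3 (mod 4), so reciprocity gives (43 / 459) = -(459 / 43). Reduce: 459 ≡ 29 (mod 43). Now have (29 / 43).
29 ≡ 1 (mod 4), so quadratic reciprocity gives (29 / 43) = (43 / 29). Reduce: 43 ≡ 14 (mod 29). Now have (14 / 29).
Factor out 2: 14 = 2·7. Since 29 ≡ 5 (mod 8), (2 / 29) = -1. Now have -(7 / 29).
29 ≡ 1 (mod 4), so quadratic reciprocity gives (7 / 29) = (29 / 7). Reduce: 29 ≡ 1 (mod 7). Now have -(1 / 7).
(1 / 7) = 1. Collecting the sign factors: -1.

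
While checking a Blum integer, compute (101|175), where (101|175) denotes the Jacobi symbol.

-1

(101|175)
  = (175|101)    [QR: 101 ≡ 1 mod 4, sign kept]
  = (74|101)    [175 ≡ 74 mod 101]
  = -(37|101)    [101 ≡ 5 mod 8 ⇒ (2|101) = -1]
  = -(101|37)    [QR: 37 ≡ 1 mod 4, sign kept]
  = -(27|37)    [101 ≡ 27 mod 37]
  = -(37|27)    [QR: 37 ≡ 1 mod 4, sign kept]
  = -(10|27)    [37 ≡ 10 mod 27]
  = (5|27)    [27 ≡ 3 mod 8 ⇒ (2|27) = -1]
  = (27|5)    [QR: 5 ≡ 1 mod 4, sign kept]
  = (2|5)    [27 ≡ 2 mod 5]
  = -(1|5)    [5 ≡ 5 mod 8 ⇒ (2|5) = -1]
  = -1    [(1|5) = 1]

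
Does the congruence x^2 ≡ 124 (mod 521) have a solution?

yes

(124/521)
  = (31/521)    [521 ≡ 1 mod 8 ⇒ (2/521)^2 = +1]
  = (521/31)    [QR: 521 ≡ 1 mod 4, sign kept]
  = (25/31)    [521 ≡ 25 mod 31]
  = (31/25)    [QR: 25 ≡ 1 mod 4, sign kept]
  = (6/25)    [31 ≡ 6 mod 25]
  = (3/25)    [25 ≡ 1 mod 8 ⇒ (2/25) = +1]
  = (25/3)    [QR: 25 ≡ 1 mod 4, sign kept]
  = (1/3)    [25 ≡ 1 mod 3]
  = 1    [(1/3) = 1]
(124/521) = 1, and 521 is prime, so 124 is a quadratic residue mod 521.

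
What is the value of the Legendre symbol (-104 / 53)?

(-104 / 53)
  = (2 / 53)    [-104 ≡ 2 mod 53]
  = -(1 / 53)    [53 ≡ 5 mod 8 ⇒ (2 / 53) = -1]
  = -1    [(1 / 53) = 1]

-1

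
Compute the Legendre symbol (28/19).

1

Reduce the numerator: 28 ≡ 9 (mod 19), so (28/19) = (9/19).
9 ≡ 1 (mod 4), so quadratic reciprocity gives (9/19) = (19/9). Reduce: 19 ≡ 1 (mod 9). Now have (1/9).
(1/9) = 1. Collecting the sign factors: 1.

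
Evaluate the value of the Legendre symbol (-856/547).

Pull out -1: (-856/547) = (-1/547)·(856/547). Since 547 ≡ 3 (mod 4), (-1/547) = -1. Now have -(856/547).
Reduce the numerator: 856 ≡ 309 (mod 547), so (856/547) = (309/547).
309 ≡ 1 (mod 4), so quadratic reciprocity gives (309/547) = (547/309). Reduce: 547 ≡ 238 (mod 309). Now have -(238/309).
Factor out 2: 238 = 2·119. Since 309 ≡ 5 (mod 8), (2/309) = -1. Now have (119/309).
309 ≡ 1 (mod 4), so quadratic reciprocity gives (119/309) = (309/119). Reduce: 309 ≡ 71 (mod 119). Now have (71/119).
Both 71 ≡ 3 and 119 ≡ 3 (mod 4), so reciprocity gives (71/119) = -(119/71). Reduce: 119 ≡ 48 (mod 71). Now have -(48/71).
Factor out 2: 48 = 2^4·3. Since 71 ≡ 7 (mod 8), (2/71) = +1, and (2/71)^4 = +1. Now have -(3/71).
Both 3 ≡ 3 and 71 ≡ 3 (mod 4), so reciprocity gives (3/71) = -(71/3). Reduce: 71 ≡ 2 (mod 3). Now have (2/3).
Factor out 2: 2 = 2. Since 3 ≡ 3 (mod 8), (2/3) = -1. Now have -(1/3).
(1/3) = 1. Collecting the sign factors: -1.

-1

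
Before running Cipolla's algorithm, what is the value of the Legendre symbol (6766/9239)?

1

(6766/9239)
  = (3383/9239)    [9239 ≡ 7 mod 8 ⇒ (2/9239) = +1]
  = -(9239/3383)    [QR: both ≡ 3 mod 4, sign flips]
  = -(2473/3383)    [9239 ≡ 2473 mod 3383]
  = -(3383/2473)    [QR: 2473 ≡ 1 mod 4, sign kept]
  = -(910/2473)    [3383 ≡ 910 mod 2473]
  = -(455/2473)    [2473 ≡ 1 mod 8 ⇒ (2/2473) = +1]
  = -(2473/455)    [QR: 2473 ≡ 1 mod 4, sign kept]
  = -(198/455)    [2473 ≡ 198 mod 455]
  = -(99/455)    [455 ≡ 7 mod 8 ⇒ (2/455) = +1]
  = (455/99)    [QR: both ≡ 3 mod 4, sign flips]
  = (59/99)    [455 ≡ 59 mod 99]
  = -(99/59)    [QR: both ≡ 3 mod 4, sign flips]
  = -(40/59)    [99 ≡ 40 mod 59]
  = (5/59)    [59 ≡ 3 mod 8 ⇒ (2/59)^3 = -1]
  = (59/5)    [QR: 5 ≡ 1 mod 4, sign kept]
  = (4/5)    [59 ≡ 4 mod 5]
  = (1/5)    [5 ≡ 5 mod 8 ⇒ (2/5)^2 = +1]
  = 1    [(1/5) = 1]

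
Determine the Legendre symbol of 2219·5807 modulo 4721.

1

By multiplicativity, (2219·5807/4721) = (2219/4721)·(5807/4721).
First factor (2219/4721):
(2219/4721)
  = (4721/2219)    [QR: 4721 ≡ 1 mod 4, sign kept]
  = (283/2219)    [4721 ≡ 283 mod 2219]
  = -(2219/283)    [QR: both ≡ 3 mod 4, sign flips]
  = -(238/283)    [2219 ≡ 238 mod 283]
  = (119/283)    [283 ≡ 3 mod 8 ⇒ (2/283) = -1]
  = -(283/119)    [QR: both ≡ 3 mod 4, sign flips]
  = -(45/119)    [283 ≡ 45 mod 119]
  = -(119/45)    [QR: 45 ≡ 1 mod 4, sign kept]
  = -(29/45)    [119 ≡ 29 mod 45]
  = -(45/29)    [QR: 29 ≡ 1 mod 4, sign kept]
  = -(16/29)    [45 ≡ 16 mod 29]
  = -(1/29)    [29 ≡ 5 mod 8 ⇒ (2/29)^4 = +1]
  = -1    [(1/29) = 1]
Second factor (5807/4721):
(5807/4721)
  = (1086/4721)    [5807 ≡ 1086 mod 4721]
  = (543/4721)    [4721 ≡ 1 mod 8 ⇒ (2/4721) = +1]
  = (4721/543)    [QR: 4721 ≡ 1 mod 4, sign kept]
  = (377/543)    [4721 ≡ 377 mod 543]
  = (543/377)    [QR: 377 ≡ 1 mod 4, sign kept]
  = (166/377)    [543 ≡ 166 mod 377]
  = (83/377)    [377 ≡ 1 mod 8 ⇒ (2/377) = +1]
  = (377/83)    [QR: 377 ≡ 1 mod 4, sign kept]
  = (45/83)    [377 ≡ 45 mod 83]
  = (83/45)    [QR: 45 ≡ 1 mod 4, sign kept]
  = (38/45)    [83 ≡ 38 mod 45]
  = -(19/45)    [45 ≡ 5 mod 8 ⇒ (2/45) = -1]
  = -(45/19)    [QR: 45 ≡ 1 mod 4, sign kept]
  = -(7/19)    [45 ≡ 7 mod 19]
  = (19/7)    [QR: both ≡ 3 mod 4, sign flips]
  = (5/7)    [19 ≡ 5 mod 7]
  = (7/5)    [QR: 5 ≡ 1 mod 4, sign kept]
  = (2/5)    [7 ≡ 2 mod 5]
  = -(1/5)    [5 ≡ 5 mod 8 ⇒ (2/5) = -1]
  = -1    [(1/5) = 1]
Product: (-1)·(-1) = 1.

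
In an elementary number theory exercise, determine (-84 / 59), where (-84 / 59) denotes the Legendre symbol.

-1

(-84 / 59)
  = (34 / 59)    [-84 ≡ 34 mod 59]
  = -(17 / 59)    [59 ≡ 3 mod 8 ⇒ (2 / 59) = -1]
  = -(59 / 17)    [QR: 17 ≡ 1 mod 4, sign kept]
  = -(8 / 17)    [59 ≡ 8 mod 17]
  = -(1 / 17)    [17 ≡ 1 mod 8 ⇒ (2 / 17)^3 = +1]
  = -1    [(1 / 17) = 1]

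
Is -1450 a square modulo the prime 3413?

no

Reduce the numerator: -1450 ≡ 1963 (mod 3413), so (-1450/3413) = (1963/3413).
3413 ≡ 1 (mod 4), so quadratic reciprocity gives (1963/3413) = (3413/1963). Reduce: 3413 ≡ 1450 (mod 1963). Now have (1450/1963).
Factor out 2: 1450 = 2·725. Since 1963 ≡ 3 (mod 8), (2/1963) = -1. Now have -(725/1963).
725 ≡ 1 (mod 4), so quadratic reciprocity gives (725/1963) = (1963/725). Reduce: 1963 ≡ 513 (mod 725). Now have -(513/725).
513 ≡ 1 (mod 4), so quadratic reciprocity gives (513/725) = (725/513). Reduce: 725 ≡ 212 (mod 513). Now have -(212/513).
Factor out 2: 212 = 2^2·53. Since 513 ≡ 1 (mod 8), (2/513) = +1, and (2/513)^2 = +1. Now have -(53/513).
53 ≡ 1 (mod 4), so quadratic reciprocity gives (53/513) = (513/53). Reduce: 513 ≡ 36 (mod 53). Now have -(36/53).
Factor out 2: 36 = 2^2·9. Since 53 ≡ 5 (mod 8), (2/53) = -1, and (2/53)^2 = +1. Now have -(9/53).
9 ≡ 1 (mod 4), so quadratic reciprocity gives (9/53) = (53/9). Reduce: 53 ≡ 8 (mod 9). Now have -(8/9).
Factor out 2: 8 = 2^3. Since 9 ≡ 1 (mod 8), (2/9) = +1, and (2/9)^3 = +1. Now have -(1/9).
(1/9) = 1. Collecting the sign factors: -1.
The Legendre symbol is -1, so x^2 ≡ -1450 (mod 3413) has no solution.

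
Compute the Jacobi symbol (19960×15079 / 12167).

By multiplicativity, (19960·15079 / 12167) = (19960 / 12167)·(15079 / 12167).
First factor (19960 / 12167):
Reduce the numerator: 19960 ≡ 7793 (mod 12167), so (19960 / 12167) = (7793 / 12167).
7793 ≡ 1 (mod 4), so quadratic reciprocity gives (7793 / 12167) = (12167 / 7793). Reduce: 12167 ≡ 4374 (mod 7793). Now have (4374 / 7793).
Factor out 2: 4374 = 2·2187. Since 7793 ≡ 1 (mod 8), (2 / 7793) = +1. Now have (2187 / 7793).
7793 ≡ 1 (mod 4), so quadratic reciprocity gives (2187 / 7793) = (7793 / 2187). Reduce: 7793 ≡ 1232 (mod 2187). Now have (1232 / 2187).
Factor out 2: 1232 = 2^4·77. Since 2187 ≡ 3 (mod 8), (2 / 2187) = -1, and (2 / 2187)^4 = +1. Now have (77 / 2187).
77 ≡ 1 (mod 4), so quadratic reciprocity gives (77 / 2187) = (2187 / 77). Reduce: 2187 ≡ 31 (mod 77). Now have (31 / 77).
77 ≡ 1 (mod 4), so quadratic reciprocity gives (31 / 77) = (77 / 31). Reduce: 77 ≡ 15 (mod 31). Now have (15 / 31).
Both 15 ≡ 3 and 31 ≡ 3 (mod 4), so reciprocity gives (15 / 31) = -(31 / 15). Reduce: 31 ≡ 1 (mod 15). Now have -(1 / 15).
(1 / 15) = 1. Collecting the sign factors: -1.
Second factor (15079 / 12167):
Reduce the numerator: 15079 ≡ 2912 (mod 12167), so (15079 / 12167) = (2912 / 12167).
Factor out 2: 2912 = 2^5·91. Since 12167 ≡ 7 (mod 8), (2 / 12167) = +1, and (2 / 12167)^5 = +1. Now have (91 / 12167).
Both 91 ≡ 3 and 12167 ≡ 3 (mod 4), so reciprocity gives (91 / 12167) = -(12167 / 91). Reduce: 12167 ≡ 64 (mod 91). Now have -(64 / 91).
Factor out 2: 64 = 2^6. Since 91 ≡ 3 (mod 8), (2 / 91) = -1, and (2 / 91)^6 = +1. Now have -(1 / 91).
(1 / 91) = 1. Collecting the sign factors: -1.
Product: (-1)·(-1) = 1.

1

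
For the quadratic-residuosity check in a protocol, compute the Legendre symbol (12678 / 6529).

-1

Reduce the numerator: 12678 ≡ 6149 (mod 6529), so (12678 / 6529) = (6149 / 6529).
6149 ≡ 1 (mod 4), so quadratic reciprocity gives (6149 / 6529) = (6529 / 6149). Reduce: 6529 ≡ 380 (mod 6149). Now have (380 / 6149).
Factor out 2: 380 = 2^2·95. Since 6149 ≡ 5 (mod 8), (2 / 6149) = -1, and (2 / 6149)^2 = +1. Now have (95 / 6149).
6149 ≡ 1 (mod 4), so quadratic reciprocity gives (95 / 6149) = (6149 / 95). Reduce: 6149 ≡ 69 (mod 95). Now have (69 / 95).
69 ≡ 1 (mod 4), so quadratic reciprocity gives (69 / 95) = (95 / 69). Reduce: 95 ≡ 26 (mod 69). Now have (26 / 69).
Factor out 2: 26 = 2·13. Since 69 ≡ 5 (mod 8), (2 / 69) = -1. Now have -(13 / 69).
13 ≡ 1 (mod 4), so quadratic reciprocity gives (13 / 69) = (69 / 13). Reduce: 69 ≡ 4 (mod 13). Now have -(4 / 13).
Factor out 2: 4 = 2^2. Since 13 ≡ 5 (mod 8), (2 / 13) = -1, and (2 / 13)^2 = +1. Now have -(1 / 13).
(1 / 13) = 1. Collecting the sign factors: -1.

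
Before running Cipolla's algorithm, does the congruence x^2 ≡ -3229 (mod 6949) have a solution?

(-3229/6949)
  = (3720/6949)    [-3229 ≡ 3720 mod 6949]
  = -(465/6949)    [6949 ≡ 5 mod 8 ⇒ (2/6949)^3 = -1]
  = -(6949/465)    [QR: 465 ≡ 1 mod 4, sign kept]
  = -(439/465)    [6949 ≡ 439 mod 465]
  = -(465/439)    [QR: 465 ≡ 1 mod 4, sign kept]
  = -(26/439)    [465 ≡ 26 mod 439]
  = -(13/439)    [439 ≡ 7 mod 8 ⇒ (2/439) = +1]
  = -(439/13)    [QR: 13 ≡ 1 mod 4, sign kept]
  = -(10/13)    [439 ≡ 10 mod 13]
  = (5/13)    [13 ≡ 5 mod 8 ⇒ (2/13) = -1]
  = (13/5)    [QR: 5 ≡ 1 mod 4, sign kept]
  = (3/5)    [13 ≡ 3 mod 5]
  = (5/3)    [QR: 5 ≡ 1 mod 4, sign kept]
  = (2/3)    [5 ≡ 2 mod 3]
  = -(1/3)    [3 ≡ 3 mod 8 ⇒ (2/3) = -1]
  = -1    [(1/3) = 1]
The Legendre symbol is -1, so x^2 ≡ -3229 (mod 6949) has no solution.

no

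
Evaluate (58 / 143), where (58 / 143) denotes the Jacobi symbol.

-1

(58 / 143)
  = (29 / 143)    [143 ≡ 7 mod 8 ⇒ (2 / 143) = +1]
  = (143 / 29)    [QR: 29 ≡ 1 mod 4, sign kept]
  = (27 / 29)    [143 ≡ 27 mod 29]
  = (29 / 27)    [QR: 29 ≡ 1 mod 4, sign kept]
  = (2 / 27)    [29 ≡ 2 mod 27]
  = -(1 / 27)    [27 ≡ 3 mod 8 ⇒ (2 / 27) = -1]
  = -1    [(1 / 27) = 1]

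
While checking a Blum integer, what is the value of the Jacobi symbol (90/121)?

1

(90/121)
  = (45/121)    [121 ≡ 1 mod 8 ⇒ (2/121) = +1]
  = (121/45)    [QR: 45 ≡ 1 mod 4, sign kept]
  = (31/45)    [121 ≡ 31 mod 45]
  = (45/31)    [QR: 45 ≡ 1 mod 4, sign kept]
  = (14/31)    [45 ≡ 14 mod 31]
  = (7/31)    [31 ≡ 7 mod 8 ⇒ (2/31) = +1]
  = -(31/7)    [QR: both ≡ 3 mod 4, sign flips]
  = -(3/7)    [31 ≡ 3 mod 7]
  = (7/3)    [QR: both ≡ 3 mod 4, sign flips]
  = (1/3)    [7 ≡ 1 mod 3]
  = 1    [(1/3) = 1]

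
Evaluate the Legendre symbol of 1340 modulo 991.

1

(1340/991)
  = (349/991)    [1340 ≡ 349 mod 991]
  = (991/349)    [QR: 349 ≡ 1 mod 4, sign kept]
  = (293/349)    [991 ≡ 293 mod 349]
  = (349/293)    [QR: 293 ≡ 1 mod 4, sign kept]
  = (56/293)    [349 ≡ 56 mod 293]
  = -(7/293)    [293 ≡ 5 mod 8 ⇒ (2/293)^3 = -1]
  = -(293/7)    [QR: 293 ≡ 1 mod 4, sign kept]
  = -(6/7)    [293 ≡ 6 mod 7]
  = -(3/7)    [7 ≡ 7 mod 8 ⇒ (2/7) = +1]
  = (7/3)    [QR: both ≡ 3 mod 4, sign flips]
  = (1/3)    [7 ≡ 1 mod 3]
  = 1    [(1/3) = 1]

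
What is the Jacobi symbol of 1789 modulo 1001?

Reduce the numerator: 1789 ≡ 788 (mod 1001), so (1789/1001) = (788/1001).
Factor out 2: 788 = 2^2·197. Since 1001 ≡ 1 (mod 8), (2/1001) = +1, and (2/1001)^2 = +1. Now have (197/1001).
197 ≡ 1 (mod 4), so quadratic reciprocity gives (197/1001) = (1001/197). Reduce: 1001 ≡ 16 (mod 197). Now have (16/197).
Factor out 2: 16 = 2^4. Since 197 ≡ 5 (mod 8), (2/197) = -1, and (2/197)^4 = +1. Now have (1/197).
(1/197) = 1. Collecting the sign factors: 1.

1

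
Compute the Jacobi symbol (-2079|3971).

(-2079|3971)
  = (1892|3971)    [-2079 ≡ 1892 mod 3971]
  = (473|3971)    [3971 ≡ 3 mod 8 ⇒ (2|3971)^2 = +1]
  = (3971|473)    [QR: 473 ≡ 1 mod 4, sign kept]
  = (187|473)    [3971 ≡ 187 mod 473]
  = (473|187)    [QR: 473 ≡ 1 mod 4, sign kept]
  = (99|187)    [473 ≡ 99 mod 187]
  = -(187|99)    [QR: both ≡ 3 mod 4, sign flips]
  = -(88|99)    [187 ≡ 88 mod 99]
  = (11|99)    [99 ≡ 3 mod 8 ⇒ (2|99)^3 = -1]
  = -(99|11)    [QR: both ≡ 3 mod 4, sign flips]
  = -(0|11)    [99 ≡ 0 mod 11]
  = 0    [numerator 0, gcd > 1]

0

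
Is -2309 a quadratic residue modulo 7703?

no

(-2309|7703)
  = -(2309|7703)    [7703 ≡ 3 mod 4 ⇒ (-1|7703) = -1]
  = -(7703|2309)    [QR: 2309 ≡ 1 mod 4, sign kept]
  = -(776|2309)    [7703 ≡ 776 mod 2309]
  = (97|2309)    [2309 ≡ 5 mod 8 ⇒ (2|2309)^3 = -1]
  = (2309|97)    [QR: 97 ≡ 1 mod 4, sign kept]
  = (78|97)    [2309 ≡ 78 mod 97]
  = (39|97)    [97 ≡ 1 mod 8 ⇒ (2|97) = +1]
  = (97|39)    [QR: 97 ≡ 1 mod 4, sign kept]
  = (19|39)    [97 ≡ 19 mod 39]
  = -(39|19)    [QR: both ≡ 3 mod 4, sign flips]
  = -(1|19)    [39 ≡ 1 mod 19]
  = -1    [(1|19) = 1]
(-2309|7703) = -1, and 7703 is prime, so -2309 is not a quadratic residue mod 7703.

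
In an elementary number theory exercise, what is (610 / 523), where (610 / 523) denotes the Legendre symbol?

(610 / 523)
  = (87 / 523)    [610 ≡ 87 mod 523]
  = -(523 / 87)    [QR: both ≡ 3 mod 4, sign flips]
  = -(1 / 87)    [523 ≡ 1 mod 87]
  = -1    [(1 / 87) = 1]

-1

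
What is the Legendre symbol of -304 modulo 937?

(-304 / 937)
  = (633 / 937)    [-304 ≡ 633 mod 937]
  = (937 / 633)    [QR: 633 ≡ 1 mod 4, sign kept]
  = (304 / 633)    [937 ≡ 304 mod 633]
  = (19 / 633)    [633 ≡ 1 mod 8 ⇒ (2 / 633)^4 = +1]
  = (633 / 19)    [QR: 633 ≡ 1 mod 4, sign kept]
  = (6 / 19)    [633 ≡ 6 mod 19]
  = -(3 / 19)    [19 ≡ 3 mod 8 ⇒ (2 / 19) = -1]
  = (19 / 3)    [QR: both ≡ 3 mod 4, sign flips]
  = (1 / 3)    [19 ≡ 1 mod 3]
  = 1    [(1 / 3) = 1]

1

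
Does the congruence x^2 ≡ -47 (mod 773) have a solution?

yes

(-47|773)
  = (726|773)    [-47 ≡ 726 mod 773]
  = -(363|773)    [773 ≡ 5 mod 8 ⇒ (2|773) = -1]
  = -(773|363)    [QR: 773 ≡ 1 mod 4, sign kept]
  = -(47|363)    [773 ≡ 47 mod 363]
  = (363|47)    [QR: both ≡ 3 mod 4, sign flips]
  = (34|47)    [363 ≡ 34 mod 47]
  = (17|47)    [47 ≡ 7 mod 8 ⇒ (2|47) = +1]
  = (47|17)    [QR: 17 ≡ 1 mod 4, sign kept]
  = (13|17)    [47 ≡ 13 mod 17]
  = (17|13)    [QR: 13 ≡ 1 mod 4, sign kept]
  = (4|13)    [17 ≡ 4 mod 13]
  = (1|13)    [13 ≡ 5 mod 8 ⇒ (2|13)^2 = +1]
  = 1    [(1|13) = 1]
(-47|773) = 1, and 773 is prime, so -47 is a quadratic residue mod 773.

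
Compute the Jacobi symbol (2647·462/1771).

0

By multiplicativity, (2647·462/1771) = (2647/1771)·(462/1771).
First factor (2647/1771):
(2647/1771)
  = (876/1771)    [2647 ≡ 876 mod 1771]
  = (219/1771)    [1771 ≡ 3 mod 8 ⇒ (2/1771)^2 = +1]
  = -(1771/219)    [QR: both ≡ 3 mod 4, sign flips]
  = -(19/219)    [1771 ≡ 19 mod 219]
  = (219/19)    [QR: both ≡ 3 mod 4, sign flips]
  = (10/19)    [219 ≡ 10 mod 19]
  = -(5/19)    [19 ≡ 3 mod 8 ⇒ (2/19) = -1]
  = -(19/5)    [QR: 5 ≡ 1 mod 4, sign kept]
  = -(4/5)    [19 ≡ 4 mod 5]
  = -(1/5)    [5 ≡ 5 mod 8 ⇒ (2/5)^2 = +1]
  = -1    [(1/5) = 1]
Second factor (462/1771):
(462/1771)
  = -(231/1771)    [1771 ≡ 3 mod 8 ⇒ (2/1771) = -1]
  = (1771/231)    [QR: both ≡ 3 mod 4, sign flips]
  = (154/231)    [1771 ≡ 154 mod 231]
  = (77/231)    [231 ≡ 7 mod 8 ⇒ (2/231) = +1]
  = (231/77)    [QR: 77 ≡ 1 mod 4, sign kept]
  = (0/77)    [231 ≡ 0 mod 77]
  = 0    [numerator 0, gcd > 1]
Product: (-1)·(0) = 0.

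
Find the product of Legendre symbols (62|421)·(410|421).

By multiplicativity, (62·410|421) = (62|421)·(410|421).
First factor (62|421):
(62|421)
  = -(31|421)    [421 ≡ 5 mod 8 ⇒ (2|421) = -1]
  = -(421|31)    [QR: 421 ≡ 1 mod 4, sign kept]
  = -(18|31)    [421 ≡ 18 mod 31]
  = -(9|31)    [31 ≡ 7 mod 8 ⇒ (2|31) = +1]
  = -(31|9)    [QR: 9 ≡ 1 mod 4, sign kept]
  = -(4|9)    [31 ≡ 4 mod 9]
  = -(1|9)    [9 ≡ 1 mod 8 ⇒ (2|9)^2 = +1]
  = -1    [(1|9) = 1]
Second factor (410|421):
(410|421)
  = -(205|421)    [421 ≡ 5 mod 8 ⇒ (2|421) = -1]
  = -(421|205)    [QR: 205 ≡ 1 mod 4, sign kept]
  = -(11|205)    [421 ≡ 11 mod 205]
  = -(205|11)    [QR: 205 ≡ 1 mod 4, sign kept]
  = -(7|11)    [205 ≡ 7 mod 11]
  = (11|7)    [QR: both ≡ 3 mod 4, sign flips]
  = (4|7)    [11 ≡ 4 mod 7]
  = (1|7)    [7 ≡ 7 mod 8 ⇒ (2|7)^2 = +1]
  = 1    [(1|7) = 1]
Product: (-1)·(1) = -1.

-1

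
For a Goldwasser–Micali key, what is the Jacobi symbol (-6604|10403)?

(-6604|10403)
  = -(6604|10403)    [10403 ≡ 3 mod 4 ⇒ (-1|10403) = -1]
  = -(1651|10403)    [10403 ≡ 3 mod 8 ⇒ (2|10403)^2 = +1]
  = (10403|1651)    [QR: both ≡ 3 mod 4, sign flips]
  = (497|1651)    [10403 ≡ 497 mod 1651]
  = (1651|497)    [QR: 497 ≡ 1 mod 4, sign kept]
  = (160|497)    [1651 ≡ 160 mod 497]
  = (5|497)    [497 ≡ 1 mod 8 ⇒ (2|497)^5 = +1]
  = (497|5)    [QR: 5 ≡ 1 mod 4, sign kept]
  = (2|5)    [497 ≡ 2 mod 5]
  = -(1|5)    [5 ≡ 5 mod 8 ⇒ (2|5) = -1]
  = -1    [(1|5) = 1]

-1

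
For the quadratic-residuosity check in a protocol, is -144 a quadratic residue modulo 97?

Reduce the numerator: -144 ≡ 50 (mod 97), so (-144/97) = (50/97).
Factor out 2: 50 = 2·25. Since 97 ≡ 1 (mod 8), (2/97) = +1. Now have (25/97).
25 ≡ 1 (mod 4), so quadratic reciprocity gives (25/97) = (97/25). Reduce: 97 ≡ 22 (mod 25). Now have (22/25).
Factor out 2: 22 = 2·11. Since 25 ≡ 1 (mod 8), (2/25) = +1. Now have (11/25).
25 ≡ 1 (mod 4), so quadratic reciprocity gives (11/25) = (25/11). Reduce: 25 ≡ 3 (mod 11). Now have (3/11).
Both 3 ≡ 3 and 11 ≡ 3 (mod 4), so reciprocity gives (3/11) = -(11/3). Reduce: 11 ≡ 2 (mod 3). Now have -(2/3).
Factor out 2: 2 = 2. Since 3 ≡ 3 (mod 8), (2/3) = -1. Now have (1/3).
(1/3) = 1. Collecting the sign factors: 1.
(-144/97) = 1, and 97 is prime, so -144 is a quadratic residue mod 97.

yes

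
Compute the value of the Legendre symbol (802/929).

-1

(802/929)
  = (401/929)    [929 ≡ 1 mod 8 ⇒ (2/929) = +1]
  = (929/401)    [QR: 401 ≡ 1 mod 4, sign kept]
  = (127/401)    [929 ≡ 127 mod 401]
  = (401/127)    [QR: 401 ≡ 1 mod 4, sign kept]
  = (20/127)    [401 ≡ 20 mod 127]
  = (5/127)    [127 ≡ 7 mod 8 ⇒ (2/127)^2 = +1]
  = (127/5)    [QR: 5 ≡ 1 mod 4, sign kept]
  = (2/5)    [127 ≡ 2 mod 5]
  = -(1/5)    [5 ≡ 5 mod 8 ⇒ (2/5) = -1]
  = -1    [(1/5) = 1]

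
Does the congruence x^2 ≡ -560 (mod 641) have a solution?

Reduce the numerator: -560 ≡ 81 (mod 641), so (-560/641) = (81/641).
81 ≡ 1 (mod 4), so quadratic reciprocity gives (81/641) = (641/81). Reduce: 641 ≡ 74 (mod 81). Now have (74/81).
Factor out 2: 74 = 2·37. Since 81 ≡ 1 (mod 8), (2/81) = +1. Now have (37/81).
37 ≡ 1 (mod 4), so quadratic reciprocity gives (37/81) = (81/37). Reduce: 81 ≡ 7 (mod 37). Now have (7/37).
37 ≡ 1 (mod 4), so quadratic reciprocity gives (7/37) = (37/7). Reduce: 37 ≡ 2 (mod 7). Now have (2/7).
Factor out 2: 2 = 2. Since 7 ≡ 7 (mod 8), (2/7) = +1. Now have (1/7).
(1/7) = 1. Collecting the sign factors: 1.
(-560/641) = 1, and 641 is prime, so -560 is a quadratic residue mod 641.

yes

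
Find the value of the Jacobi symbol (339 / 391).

-1

Both 339 ≡ 3 and 391 ≡ 3 (mod 4), so reciprocity gives (339 / 391) = -(391 / 339). Reduce: 391 ≡ 52 (mod 339). Now have -(52 / 339).
Factor out 2: 52 = 2^2·13. Since 339 ≡ 3 (mod 8), (2 / 339) = -1, and (2 / 339)^2 = +1. Now have -(13 / 339).
13 ≡ 1 (mod 4), so quadratic reciprocity gives (13 / 339) = (339 / 13). Reduce: 339 ≡ 1 (mod 13). Now have -(1 / 13).
(1 / 13) = 1. Collecting the sign factors: -1.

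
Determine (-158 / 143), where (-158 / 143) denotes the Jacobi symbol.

1

Pull out -1: (-158 / 143) = (-1 / 143)·(158 / 143). Since 143 ≡ 3 (mod 4), (-1 / 143) = -1. Now have -(158 / 143).
Reduce the numerator: 158 ≡ 15 (mod 143), so (158 / 143) = (15 / 143).
Both 15 ≡ 3 and 143 ≡ 3 (mod 4), so reciprocity gives (15 / 143) = -(143 / 15). Reduce: 143 ≡ 8 (mod 15). Now have (8 / 15).
Factor out 2: 8 = 2^3. Since 15 ≡ 7 (mod 8), (2 / 15) = +1, and (2 / 15)^3 = +1. Now have (1 / 15).
(1 / 15) = 1. Collecting the sign factors: 1.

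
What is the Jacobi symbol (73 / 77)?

73 ≡ 1 (mod 4), so quadratic reciprocity gives (73 / 77) = (77 / 73). Reduce: 77 ≡ 4 (mod 73). Now have (4 / 73).
Factor out 2: 4 = 2^2. Since 73 ≡ 1 (mod 8), (2 / 73) = +1, and (2 / 73)^2 = +1. Now have (1 / 73).
(1 / 73) = 1. Collecting the sign factors: 1.

1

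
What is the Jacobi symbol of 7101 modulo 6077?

Reduce the numerator: 7101 ≡ 1024 (mod 6077), so (7101|6077) = (1024|6077).
Factor out 2: 1024 = 2^10. Since 6077 ≡ 5 (mod 8), (2|6077) = -1, and (2|6077)^10 = +1. Now have (1|6077).
(1|6077) = 1. Collecting the sign factors: 1.

1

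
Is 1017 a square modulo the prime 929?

Reduce the numerator: 1017 ≡ 88 (mod 929), so (1017|929) = (88|929).
Factor out 2: 88 = 2^3·11. Since 929 ≡ 1 (mod 8), (2|929) = +1, and (2|929)^3 = +1. Now have (11|929).
929 ≡ 1 (mod 4), so quadratic reciprocity gives (11|929) = (929|11). Reduce: 929 ≡ 5 (mod 11). Now have (5|11).
5 ≡ 1 (mod 4), so quadratic reciprocity gives (5|11) = (11|5). Reduce: 11 ≡ 1 (mod 5). Now have (1|5).
(1|5) = 1. Collecting the sign factors: 1.
(1017|929) = 1, and 929 is prime, so 1017 is a quadratic residue mod 929.

yes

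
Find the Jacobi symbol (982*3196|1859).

-1

By multiplicativity, (982·3196|1859) = (982|1859)·(3196|1859).
First factor (982|1859):
(982|1859)
  = -(491|1859)    [1859 ≡ 3 mod 8 ⇒ (2|1859) = -1]
  = (1859|491)    [QR: both ≡ 3 mod 4, sign flips]
  = (386|491)    [1859 ≡ 386 mod 491]
  = -(193|491)    [491 ≡ 3 mod 8 ⇒ (2|491) = -1]
  = -(491|193)    [QR: 193 ≡ 1 mod 4, sign kept]
  = -(105|193)    [491 ≡ 105 mod 193]
  = -(193|105)    [QR: 105 ≡ 1 mod 4, sign kept]
  = -(88|105)    [193 ≡ 88 mod 105]
  = -(11|105)    [105 ≡ 1 mod 8 ⇒ (2|105)^3 = +1]
  = -(105|11)    [QR: 105 ≡ 1 mod 4, sign kept]
  = -(6|11)    [105 ≡ 6 mod 11]
  = (3|11)    [11 ≡ 3 mod 8 ⇒ (2|11) = -1]
  = -(11|3)    [QR: both ≡ 3 mod 4, sign flips]
  = -(2|3)    [11 ≡ 2 mod 3]
  = (1|3)    [3 ≡ 3 mod 8 ⇒ (2|3) = -1]
  = 1    [(1|3) = 1]
Second factor (3196|1859):
(3196|1859)
  = (1337|1859)    [3196 ≡ 1337 mod 1859]
  = (1859|1337)    [QR: 1337 ≡ 1 mod 4, sign kept]
  = (522|1337)    [1859 ≡ 522 mod 1337]
  = (261|1337)    [1337 ≡ 1 mod 8 ⇒ (2|1337) = +1]
  = (1337|261)    [QR: 261 ≡ 1 mod 4, sign kept]
  = (32|261)    [1337 ≡ 32 mod 261]
  = -(1|261)    [261 ≡ 5 mod 8 ⇒ (2|261)^5 = -1]
  = -1    [(1|261) = 1]
Product: (1)·(-1) = -1.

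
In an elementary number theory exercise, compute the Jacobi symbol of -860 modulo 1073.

-1

Pull out -1: (-860|1073) = (-1|1073)·(860|1073). Since 1073 ≡ 1 (mod 4), (-1|1073) = +1. Now have (860|1073).
Factor out 2: 860 = 2^2·215. Since 1073 ≡ 1 (mod 8), (2|1073) = +1, and (2|1073)^2 = +1. Now have (215|1073).
1073 ≡ 1 (mod 4), so quadratic reciprocity gives (215|1073) = (1073|215). Reduce: 1073 ≡ 213 (mod 215). Now have (213|215).
213 ≡ 1 (mod 4), so quadratic reciprocity gives (213|215) = (215|213). Reduce: 215 ≡ 2 (mod 213). Now have (2|213).
Factor out 2: 2 = 2. Since 213 ≡ 5 (mod 8), (2|213) = -1. Now have -(1|213).
(1|213) = 1. Collecting the sign factors: -1.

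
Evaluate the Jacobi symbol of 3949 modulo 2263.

1

(3949 / 2263)
  = (1686 / 2263)    [3949 ≡ 1686 mod 2263]
  = (843 / 2263)    [2263 ≡ 7 mod 8 ⇒ (2 / 2263) = +1]
  = -(2263 / 843)    [QR: both ≡ 3 mod 4, sign flips]
  = -(577 / 843)    [2263 ≡ 577 mod 843]
  = -(843 / 577)    [QR: 577 ≡ 1 mod 4, sign kept]
  = -(266 / 577)    [843 ≡ 266 mod 577]
  = -(133 / 577)    [577 ≡ 1 mod 8 ⇒ (2 / 577) = +1]
  = -(577 / 133)    [QR: 133 ≡ 1 mod 4, sign kept]
  = -(45 / 133)    [577 ≡ 45 mod 133]
  = -(133 / 45)    [QR: 45 ≡ 1 mod 4, sign kept]
  = -(43 / 45)    [133 ≡ 43 mod 45]
  = -(45 / 43)    [QR: 45 ≡ 1 mod 4, sign kept]
  = -(2 / 43)    [45 ≡ 2 mod 43]
  = (1 / 43)    [43 ≡ 3 mod 8 ⇒ (2 / 43) = -1]
  = 1    [(1 / 43) = 1]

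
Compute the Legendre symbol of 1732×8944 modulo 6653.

1

By multiplicativity, (1732·8944/6653) = (1732/6653)·(8944/6653).
First factor (1732/6653):
Factor out 2: 1732 = 2^2·433. Since 6653 ≡ 5 (mod 8), (2/6653) = -1, and (2/6653)^2 = +1. Now have (433/6653).
433 ≡ 1 (mod 4), so quadratic reciprocity gives (433/6653) = (6653/433). Reduce: 6653 ≡ 158 (mod 433). Now have (158/433).
Factor out 2: 158 = 2·79. Since 433 ≡ 1 (mod 8), (2/433) = +1. Now have (79/433).
433 ≡ 1 (mod 4), so quadratic reciprocity gives (79/433) = (433/79). Reduce: 433 ≡ 38 (mod 79). Now have (38/79).
Factor out 2: 38 = 2·19. Since 79 ≡ 7 (mod 8), (2/79) = +1. Now have (19/79).
Both 19 ≡ 3 and 79 ≡ 3 (mod 4), so reciprocity gives (19/79) = -(79/19). Reduce: 79 ≡ 3 (mod 19). Now have -(3/19).
Both 3 ≡ 3 and 19 ≡ 3 (mod 4), so reciprocity gives (3/19) = -(19/3). Reduce: 19 ≡ 1 (mod 3). Now have (1/3).
(1/3) = 1. Collecting the sign factors: 1.
Second factor (8944/6653):
Reduce the numerator: 8944 ≡ 2291 (mod 6653), so (8944/6653) = (2291/6653).
6653 ≡ 1 (mod 4), so quadratic reciprocity gives (2291/6653) = (6653/2291). Reduce: 6653 ≡ 2071 (mod 2291). Now have (2071/2291).
Both 2071 ≡ 3 and 2291 ≡ 3 (mod 4), so reciprocity gives (2071/2291) = -(2291/2071). Reduce: 2291 ≡ 220 (mod 2071). Now have -(220/2071).
Factor out 2: 220 = 2^2·55. Since 2071 ≡ 7 (mod 8), (2/2071) = +1, and (2/2071)^2 = +1. Now have -(55/2071).
Both 55 ≡ 3 and 2071 ≡ 3 (mod 4), so reciprocity gives (55/2071) = -(2071/55). Reduce: 2071 ≡ 36 (mod 55). Now have (36/55).
Factor out 2: 36 = 2^2·9. Since 55 ≡ 7 (mod 8), (2/55) = +1, and (2/55)^2 = +1. Now have (9/55).
9 ≡ 1 (mod 4), so quadratic reciprocity gives (9/55) = (55/9). Reduce: 55 ≡ 1 (mod 9). Now have (1/9).
(1/9) = 1. Collecting the sign factors: 1.
Product: (1)·(1) = 1.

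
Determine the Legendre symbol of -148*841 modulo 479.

1

By multiplicativity, (-148·841 / 479) = (-148 / 479)·(841 / 479).
First factor (-148 / 479):
Pull out -1: (-148 / 479) = (-1 / 479)·(148 / 479). Since 479 ≡ 3 (mod 4), (-1 / 479) = -1. Now have -(148 / 479).
Factor out 2: 148 = 2^2·37. Since 479 ≡ 7 (mod 8), (2 / 479) = +1, and (2 / 479)^2 = +1. Now have -(37 / 479).
37 ≡ 1 (mod 4), so quadratic reciprocity gives (37 / 479) = (479 / 37). Reduce: 479 ≡ 35 (mod 37). Now have -(35 / 37).
37 ≡ 1 (mod 4), so quadratic reciprocity gives (35 / 37) = (37 / 35). Reduce: 37 ≡ 2 (mod 35). Now have -(2 / 35).
Factor out 2: 2 = 2. Since 35 ≡ 3 (mod 8), (2 / 35) = -1. Now have (1 / 35).
(1 / 35) = 1. Collecting the sign factors: 1.
Second factor (841 / 479):
Reduce the numerator: 841 ≡ 362 (mod 479), so (841 / 479) = (362 / 479).
Factor out 2: 362 = 2·181. Since 479 ≡ 7 (mod 8), (2 / 479) = +1. Now have (181 / 479).
181 ≡ 1 (mod 4), so quadratic reciprocity gives (181 / 479) = (479 / 181). Reduce: 479 ≡ 117 (mod 181). Now have (117 / 181).
117 ≡ 1 (mod 4), so quadratic reciprocity gives (117 / 181) = (181 / 117). Reduce: 181 ≡ 64 (mod 117). Now have (64 / 117).
Factor out 2: 64 = 2^6. Since 117 ≡ 5 (mod 8), (2 / 117) = -1, and (2 / 117)^6 = +1. Now have (1 / 117).
(1 / 117) = 1. Collecting the sign factors: 1.
Product: (1)·(1) = 1.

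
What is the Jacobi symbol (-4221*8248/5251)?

-1

By multiplicativity, (-4221·8248/5251) = (-4221/5251)·(8248/5251).
First factor (-4221/5251):
(-4221/5251)
  = -(4221/5251)    [5251 ≡ 3 mod 4 ⇒ (-1/5251) = -1]
  = -(5251/4221)    [QR: 4221 ≡ 1 mod 4, sign kept]
  = -(1030/4221)    [5251 ≡ 1030 mod 4221]
  = (515/4221)    [4221 ≡ 5 mod 8 ⇒ (2/4221) = -1]
  = (4221/515)    [QR: 4221 ≡ 1 mod 4, sign kept]
  = (101/515)    [4221 ≡ 101 mod 515]
  = (515/101)    [QR: 101 ≡ 1 mod 4, sign kept]
  = (10/101)    [515 ≡ 10 mod 101]
  = -(5/101)    [101 ≡ 5 mod 8 ⇒ (2/101) = -1]
  = -(101/5)    [QR: 5 ≡ 1 mod 4, sign kept]
  = -(1/5)    [101 ≡ 1 mod 5]
  = -1    [(1/5) = 1]
Second factor (8248/5251):
(8248/5251)
  = (2997/5251)    [8248 ≡ 2997 mod 5251]
  = (5251/2997)    [QR: 2997 ≡ 1 mod 4, sign kept]
  = (2254/2997)    [5251 ≡ 2254 mod 2997]
  = -(1127/2997)    [2997 ≡ 5 mod 8 ⇒ (2/2997) = -1]
  = -(2997/1127)    [QR: 2997 ≡ 1 mod 4, sign kept]
  = -(743/1127)    [2997 ≡ 743 mod 1127]
  = (1127/743)    [QR: both ≡ 3 mod 4, sign flips]
  = (384/743)    [1127 ≡ 384 mod 743]
  = (3/743)    [743 ≡ 7 mod 8 ⇒ (2/743)^7 = +1]
  = -(743/3)    [QR: both ≡ 3 mod 4, sign flips]
  = -(2/3)    [743 ≡ 2 mod 3]
  = (1/3)    [3 ≡ 3 mod 8 ⇒ (2/3) = -1]
  = 1    [(1/3) = 1]
Product: (-1)·(1) = -1.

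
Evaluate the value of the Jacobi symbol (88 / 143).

0

(88 / 143)
  = (11 / 143)    [143 ≡ 7 mod 8 ⇒ (2 / 143)^3 = +1]
  = -(143 / 11)    [QR: both ≡ 3 mod 4, sign flips]
  = -(0 / 11)    [143 ≡ 0 mod 11]
  = 0    [numerator 0, gcd > 1]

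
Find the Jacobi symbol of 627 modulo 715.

0

(627/715)
  = -(715/627)    [QR: both ≡ 3 mod 4, sign flips]
  = -(88/627)    [715 ≡ 88 mod 627]
  = (11/627)    [627 ≡ 3 mod 8 ⇒ (2/627)^3 = -1]
  = -(627/11)    [QR: both ≡ 3 mod 4, sign flips]
  = -(0/11)    [627 ≡ 0 mod 11]
  = 0    [numerator 0, gcd > 1]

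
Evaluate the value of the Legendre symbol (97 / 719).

97 ≡ 1 (mod 4), so quadratic reciprocity gives (97 / 719) = (719 / 97). Reduce: 719 ≡ 40 (mod 97). Now have (40 / 97).
Factor out 2: 40 = 2^3·5. Since 97 ≡ 1 (mod 8), (2 / 97) = +1, and (2 / 97)^3 = +1. Now have (5 / 97).
5 ≡ 1 (mod 4), so quadratic reciprocity gives (5 / 97) = (97 / 5). Reduce: 97 ≡ 2 (mod 5). Now have (2 / 5).
Factor out 2: 2 = 2. Since 5 ≡ 5 (mod 8), (2 / 5) = -1. Now have -(1 / 5).
(1 / 5) = 1. Collecting the sign factors: -1.

-1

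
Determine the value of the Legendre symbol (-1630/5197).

(-1630/5197)
  = (1630/5197)    [5197 ≡ 1 mod 4 ⇒ (-1/5197) = +1]
  = -(815/5197)    [5197 ≡ 5 mod 8 ⇒ (2/5197) = -1]
  = -(5197/815)    [QR: 5197 ≡ 1 mod 4, sign kept]
  = -(307/815)    [5197 ≡ 307 mod 815]
  = (815/307)    [QR: both ≡ 3 mod 4, sign flips]
  = (201/307)    [815 ≡ 201 mod 307]
  = (307/201)    [QR: 201 ≡ 1 mod 4, sign kept]
  = (106/201)    [307 ≡ 106 mod 201]
  = (53/201)    [201 ≡ 1 mod 8 ⇒ (2/201) = +1]
  = (201/53)    [QR: 53 ≡ 1 mod 4, sign kept]
  = (42/53)    [201 ≡ 42 mod 53]
  = -(21/53)    [53 ≡ 5 mod 8 ⇒ (2/53) = -1]
  = -(53/21)    [QR: 21 ≡ 1 mod 4, sign kept]
  = -(11/21)    [53 ≡ 11 mod 21]
  = -(21/11)    [QR: 21 ≡ 1 mod 4, sign kept]
  = -(10/11)    [21 ≡ 10 mod 11]
  = (5/11)    [11 ≡ 3 mod 8 ⇒ (2/11) = -1]
  = (11/5)    [QR: 5 ≡ 1 mod 4, sign kept]
  = (1/5)    [11 ≡ 1 mod 5]
  = 1    [(1/5) = 1]

1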